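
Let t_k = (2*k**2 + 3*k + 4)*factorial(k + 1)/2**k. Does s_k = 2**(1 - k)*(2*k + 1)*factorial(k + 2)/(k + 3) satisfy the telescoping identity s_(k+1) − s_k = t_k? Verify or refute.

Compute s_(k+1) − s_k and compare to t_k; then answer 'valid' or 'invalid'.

s_(k+1) = (2*k + 3)*factorial(k + 3)/(2**k*(k + 4))
s_(k+1) − s_k = (2*k**3 + 11*k**2 + 18*k + 19)*factorial(k + 2)/(2**k*(k + 3)*(k + 4))
(s_(k+1) − s_k) − t_k = -(2*k**3 + 9*k**2 + 9*k + 10)*factorial(k + 1)/(2**k*(k + 3)*(k + 4))

Invalid: residual -(2*k**3 + 9*k**2 + 9*k + 10)*factorial(k + 1)/(2**k*(k + 3)*(k + 4)) ≠ 0.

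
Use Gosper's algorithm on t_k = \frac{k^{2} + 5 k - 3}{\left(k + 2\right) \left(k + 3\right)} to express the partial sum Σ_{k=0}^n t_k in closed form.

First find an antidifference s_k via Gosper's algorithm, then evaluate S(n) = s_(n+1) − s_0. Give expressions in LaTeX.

Compute t_(k+1)/t_k: get (k + 2)*(5*k + (k + 1)**2 + 2)/((k + 4)*(k**2 + 5*k - 3)).
Gosper form: A/B · C(k+1)/C(k) with A=k + 2, B=k + 4, C=k**2 + 5*k - 3.
Key eq: (k + 2)·f(k+1) = (k + 3)·f(k) + (k**2 + 5*k - 3).
Degrees (1,1,2) ⇒ d ≤ 2.
Solve for f: f(k) = k*(2*k - 5)/2 (degree 2 ≤ 2).
So s_k = (B(k−1)f/C)·t_k = (k*(k + 3)*(2*k - 5)/(2*(k**2 + 5*k - 3)))·t_k = k*(2*k - 5)/(2*(k + 2)).
s_(k+1) − s_k = (k**2 + 5*k - 3)/(k**2 + 5*k + 6) = t_k.
Telescope: S(n) = s_(n+1) − s_(0) = (2*n**2 - n - 3)/(2*(n + 3)) − (0) = (2*n**2 - n - 3)/(2*(n + 3)).

S(n) = \frac{2 n^{2} - n - 3}{2 \left(n + 3\right)}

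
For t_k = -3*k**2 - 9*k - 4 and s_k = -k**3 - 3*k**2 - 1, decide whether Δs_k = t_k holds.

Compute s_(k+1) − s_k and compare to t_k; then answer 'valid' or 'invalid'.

Valid: the claim telescopes to t_k.

s_(k+1) = -(k + 1)**3 - 3*(k + 1)**2 - 1
s_(k+1) − s_k = -3*k**2 - 9*k - 4
(s_(k+1) − s_k) − t_k = 0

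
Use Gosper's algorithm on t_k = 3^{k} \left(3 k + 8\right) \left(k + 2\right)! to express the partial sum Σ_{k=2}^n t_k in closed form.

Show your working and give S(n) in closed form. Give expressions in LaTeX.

S(n) = 3 \cdot 3^{n} \left(n + 3\right)! - 216

Ratio r(k) = 3*(k + 3)*(3*k + 11)/(3*k + 8).
So A=3*k + 9 and B=1, with C=k + 8/3.
Key eq: (3*k + 9)·f(k+1) = (1)·f(k) + (k + 8/3).
d = 0 from the (1,0,1) case.
Match coefficients ⇒ f(k) = 1/3.
Certificate R = B(k−1)f/C = 1/(3*k + 8) gives s_k = 3**k*factorial(k + 2).
Check: Δs_k = 3**k*(3*k + 8)*factorial(k + 2). ✓
Telescope: S(n) = s_(n+1) − s_(2) = 3**(n + 1)*factorial(n + 3) − (216) = 3*3**n*factorial(n + 3) - 216.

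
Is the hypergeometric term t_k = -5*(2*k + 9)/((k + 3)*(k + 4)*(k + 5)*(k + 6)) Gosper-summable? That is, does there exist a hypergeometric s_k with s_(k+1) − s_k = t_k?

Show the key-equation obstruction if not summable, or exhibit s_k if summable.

The ratio is (k + 3)*(2*k + 11)/((k + 7)*(2*k + 9)).
Normal form (A,B,C) = (k + 3, k + 7, k + 9/2).
f must satisfy (k + 3)·f(k+1) − (k + 6)·f(k) = k + 9/2.
From deg A=1, deg B=1, deg C=1: d=3.
Solve for f: f(k) = k*(k + 4)*(k + 8)/30 (degree 3 ≤ 3).
Certificate R = B(k−1)f/C = k*(k + 4)*(k + 6)*(k + 8)/(15*(2*k + 9)) gives s_k = k*(-k - 8)/(3*(k**2 + 8*k + 15)).
s_(k+1) − s_k = 5*(-2*k - 9)/(k**4 + 18*k**3 + 119*k**2 + 342*k + 360) = t_k.

Yes. s_k = k*(-k - 8)/(3*(k**2 + 8*k + 15)).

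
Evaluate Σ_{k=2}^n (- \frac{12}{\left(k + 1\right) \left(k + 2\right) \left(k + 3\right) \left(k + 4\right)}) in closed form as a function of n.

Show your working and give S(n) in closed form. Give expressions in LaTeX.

S(n) = \frac{- n^{3} - 9 n^{2} - 26 n + 36}{15 \left(n^{3} + 9 n^{2} + 26 n + 24\right)}

Compute t_(k+1)/t_k: get (k + 1)/(k + 5).
Factor: A=k + 1; B=k + 5; C=1.
Key eq: (k + 1)·f(k+1) = (k + 4)·f(k) + (1).
Degrees (1,1,0) ⇒ d ≤ 3.
A polynomial solution: f(k) = k*(k**2 + 6*k + 11)/18.
So s_k = (B(k−1)f/C)·t_k = (k*(k + 4)*(k**2 + 6*k + 11)/18)·t_k = 2*k*(-k**2 - 6*k - 11)/(3*(k + 1)*(k + 2)*(k + 3)).
Δs = -12/(k**4 + 10*k**3 + 35*k**2 + 50*k + 24), as required.
Telescope: S(n) = s_(n+1) − s_(2) = 2*(-n**3 - 9*n**2 - 26*n - 18)/(3*(n**3 + 9*n**2 + 26*n + 24)) − (-3/5) = (-n**3 - 9*n**2 - 26*n + 36)/(15*(n**3 + 9*n**2 + 26*n + 24)).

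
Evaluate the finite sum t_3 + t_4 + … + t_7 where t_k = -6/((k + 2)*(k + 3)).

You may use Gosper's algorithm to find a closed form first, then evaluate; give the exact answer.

The ratio is (k + 2)/(k + 4).
So A=k + 2 and B=k + 4, with C=1.
Key eq: (k + 2)·f(k+1) = (k + 3)·f(k) + (1).
d = 1 from the (1,1,0) case.
A polynomial solution: f(k) = k/2.
Then R = B(k−1)f/C = k*(k + 3)/2, so s_k = R(k)·t_k = -3*k/(k + 2).
s_(k+1) − s_k = -6/(k**2 + 5*k + 6) = t_k.
Evaluate s at k=8 and k=3: -12/5 and -9/5; difference -3/5.

Σ = -3/5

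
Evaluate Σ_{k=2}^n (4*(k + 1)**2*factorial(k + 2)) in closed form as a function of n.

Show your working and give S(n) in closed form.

S(n) = 4*n*factorial(n + 3) - 96

The ratio is (k + 2)**2*(k + 3)/(k + 1)**2.
Gosper form: A/B · C(k+1)/C(k) with A=k + 3, B=1, C=k**2 + 2*k + 1.
Need (k + 3)·f(k+1) − (1)·f(k) = k**2 + 2*k + 1.
Degrees (1,0,2) ⇒ d ≤ 1.
A polynomial solution: f(k) = k - 1.
So s_k = (B(k−1)f/C)·t_k = ((k - 1)/(k + 1)**2)·t_k = 4*(k - 1)*factorial(k + 2).
Check: Δs_k = 4*(k + 1)**2*factorial(k + 2). ✓
Telescope: S(n) = s_(n+1) − s_(2) = 4*n*factorial(n + 3) − (96) = 4*n*factorial(n + 3) - 96.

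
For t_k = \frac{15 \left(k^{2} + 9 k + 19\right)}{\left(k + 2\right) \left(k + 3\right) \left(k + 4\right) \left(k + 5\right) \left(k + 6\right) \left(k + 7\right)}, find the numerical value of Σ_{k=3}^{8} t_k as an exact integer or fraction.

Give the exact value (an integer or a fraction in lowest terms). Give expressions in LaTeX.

Step 1: r(k) = (k + 2)*(9*k + (k + 1)**2 + 28)/((k + 8)*(k**2 + 9*k + 19)).
A = k + 2, B = k + 8, C = k**2 + 9*k + 19.
Need (k + 2)·f(k+1) − (k + 7)·f(k) = k**2 + 9*k + 19.
From deg A=1, deg B=1, deg C=2: d=5.
Solve for f: f(k) = k*(k + 3)*(k + 5)*(k**2 + 12*k + 44)/144 (degree 5 ≤ 5).
So s_k = (B(k−1)f/C)·t_k = (k*(k + 3)*(k + 5)*(k + 7)*(k**2 + 12*k + 44)/(144*(k**2 + 9*k + 19)))·t_k = 5*k*(k**2 + 12*k + 44)/(48*(k**3 + 12*k**2 + 44*k + 48)).
s_(k+1) − s_k = 15*(k**2 + 9*k + 19)/(k**6 + 27*k**5 + 295*k**4 + 1665*k**3 + 5104*k**2 + 8028*k + 5040) = t_k.
Telescoping: Σ = s_(9) − s_(3) = 233/2288 − (89/1008) = 122/9009.

Σ = 122/9009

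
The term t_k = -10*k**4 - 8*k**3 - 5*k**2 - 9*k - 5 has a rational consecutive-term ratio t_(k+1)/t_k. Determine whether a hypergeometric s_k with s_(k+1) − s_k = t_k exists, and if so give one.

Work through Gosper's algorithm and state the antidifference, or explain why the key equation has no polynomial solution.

s_k = k*(-2*k**4 + 3*k**3 - k**2 - 4*k - 1)

Ratio r(k) = (10*k**4 + 48*k**3 + 89*k**2 + 83*k + 37)/(10*k**4 + 8*k**3 + 5*k**2 + 9*k + 5).
Take A(k)=1, B(k)=1, C(k)=k**4 + 4*k**3/5 + k**2/2 + 9*k/10 + 1/2.
Solve (1)·f(k+1) − (1)·f(k) = k**4 + 4*k**3/5 + k**2/2 + 9*k/10 + 1/2.
deg f ≤ 5 (via 0,0,4).
Match coefficients ⇒ f(k) = k*(2*k**4 - 3*k**3 + k**2 + 4*k + 1)/10.
Get s_k = R·t_k = k*(-2*k**4 + 3*k**3 - k**2 - 4*k - 1) with R(k) = B(k−1)f(k)/C(k) = k*(2*k**4 - 3*k**3 + k**2 + 4*k + 1)/(10*k**4 + 8*k**3 + 5*k**2 + 9*k + 5).
Verify: -10*k**4 - 8*k**3 - 5*k**2 - 9*k - 5 matches t_k.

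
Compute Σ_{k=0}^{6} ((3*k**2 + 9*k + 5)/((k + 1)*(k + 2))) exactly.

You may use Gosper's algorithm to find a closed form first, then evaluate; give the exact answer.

Compute t_(k+1)/t_k: get (k + 1)*(9*k + 3*(k + 1)**2 + 14)/((k + 3)*(3*k**2 + 9*k + 5)).
Factor: A=k + 1; B=k + 3; C=k**2 + 3*k + 5/3.
f must satisfy (k + 1)·f(k+1) − (k + 2)·f(k) = k**2 + 3*k + 5/3.
deg f ≤ 2 (via 1,1,2).
Match coefficients ⇒ f(k) = k*(3*k + 2)/3.
Get s_k = R·t_k = k*(3*k + 2)/(k + 1) with R(k) = B(k−1)f(k)/C(k) = k*(k + 2)*(3*k + 2)/(3*k**2 + 9*k + 5).
Verify: (3*k**2 + 9*k + 5)/(k**2 + 3*k + 2) matches t_k.
Telescoping: Σ = s_(7) − s_(0) = 161/8 − (0) = 161/8.

Σ = 161/8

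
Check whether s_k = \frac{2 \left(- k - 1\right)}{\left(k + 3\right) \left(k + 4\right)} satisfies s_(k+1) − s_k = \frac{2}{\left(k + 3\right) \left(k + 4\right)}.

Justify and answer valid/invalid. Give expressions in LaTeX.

Invalid: residual - \frac{12}{k^{3} + 12 k^{2} + 47 k + 60} ≠ 0.

s_(k+1) = 2*(-k - 2)/((k + 4)*(k + 5))
s_(k+1) − s_k = 2*(k - 1)/(k**3 + 12*k**2 + 47*k + 60)
(s_(k+1) − s_k) − t_k = -12/(k**3 + 12*k**2 + 47*k + 60)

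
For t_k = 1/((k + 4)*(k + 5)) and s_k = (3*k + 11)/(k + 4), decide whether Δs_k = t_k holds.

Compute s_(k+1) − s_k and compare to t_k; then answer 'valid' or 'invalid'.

Valid: the claim telescopes to t_k.

s_(k+1) = (3*k + 14)/(k + 5)
s_(k+1) − s_k = 1/(k**2 + 9*k + 20)
(s_(k+1) − s_k) − t_k = 0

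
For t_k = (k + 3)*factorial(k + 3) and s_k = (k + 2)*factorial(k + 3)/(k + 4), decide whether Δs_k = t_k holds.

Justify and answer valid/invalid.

Invalid: residual -2*(k**2 + 7*k + 11)*factorial(k + 3)/((k + 4)*(k + 5)) ≠ 0.

s_(k+1) = (k + 3)*factorial(k + 4)/(k + 5)
s_(k+1) − s_k = (k**3 + 10*k**2 + 33*k + 38)*factorial(k + 3)/((k + 4)*(k + 5))
(s_(k+1) − s_k) − t_k = -2*(k**2 + 7*k + 11)*factorial(k + 3)/((k + 4)*(k + 5))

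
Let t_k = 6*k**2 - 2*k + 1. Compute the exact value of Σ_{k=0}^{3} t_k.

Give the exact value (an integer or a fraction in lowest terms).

The ratio is (6*k**2 + 10*k + 5)/(6*k**2 - 2*k + 1).
Take A(k)=1, B(k)=1, C(k)=k**2 - k/3 + 1/6.
Solve (1)·f(k+1) − (1)·f(k) = k**2 - k/3 + 1/6.
deg f ≤ 3 (via 0,0,2).
Match coefficients ⇒ f(k) = k*(2*k**2 - 4*k + 3)/6.
Get s_k = R·t_k = k*(2*k**2 - 4*k + 3) with R(k) = B(k−1)f(k)/C(k) = k*(2*k**2 - 4*k + 3)/(6*k**2 - 2*k + 1).
Verify: 6*k**2 - 2*k + 1 matches t_k.
Σ_(k=0)^(3) t_k = s_(4) − s_(0) = 76 − (0) = 76.

Σ = 76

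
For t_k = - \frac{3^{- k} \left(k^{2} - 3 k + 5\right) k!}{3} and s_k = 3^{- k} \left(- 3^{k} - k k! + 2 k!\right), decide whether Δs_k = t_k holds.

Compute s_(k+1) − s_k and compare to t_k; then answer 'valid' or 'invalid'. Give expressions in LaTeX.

valid; difference matches t_k

s_(k+1) = (-3*3**k - k**2*factorial(k) + factorial(k))/(3*3**k)
s_(k+1) − s_k = -(k**2 - 3*k + 5)*factorial(k)/(3*3**k)
(s_(k+1) − s_k) − t_k = 0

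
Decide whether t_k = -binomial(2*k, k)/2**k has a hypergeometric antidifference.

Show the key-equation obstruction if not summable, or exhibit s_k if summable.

No — key equation has no polynomial f.

r(k) = (2*k + 1)/(k + 1) after simplifying.
So A=2*k + 1 and B=k + 1, with C=1.
Solve (2*k + 1)·f(k+1) − (k)·f(k) = 1.
deg f ≤ -1 (via 1,1,0).
Negative degree bound (-1): no f exists, t_k not Gosper-summable.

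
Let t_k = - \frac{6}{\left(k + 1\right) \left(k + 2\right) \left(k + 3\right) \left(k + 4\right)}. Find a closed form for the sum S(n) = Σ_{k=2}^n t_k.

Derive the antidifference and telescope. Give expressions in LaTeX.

Step 1: r(k) = (k + 1)/(k + 5).
Take A(k)=k + 1, B(k)=k + 5, C(k)=1.
f must satisfy (k + 1)·f(k+1) − (k + 4)·f(k) = 1.
From deg A=1, deg B=1, deg C=0: d=3.
A polynomial solution: f(k) = k*(k**2 + 6*k + 11)/18.
Get s_k = R·t_k = k*(-k**2 - 6*k - 11)/(3*(k + 1)*(k + 2)*(k + 3)) with R(k) = B(k−1)f(k)/C(k) = k*(k + 4)*(k**2 + 6*k + 11)/18.
Δs = -6/(k**4 + 10*k**3 + 35*k**2 + 50*k + 24), as required.
Σ_(k=2)^n t_k = s_(n+1) − s_(2) = ((-n**3 - 9*n**2 - 26*n - 18)/(3*(n**3 + 9*n**2 + 26*n + 24))) − (-3/10), i.e. (-n**3 - 9*n**2 - 26*n + 36)/(30*(n**3 + 9*n**2 + 26*n + 24)).

S(n) = \frac{- n^{3} - 9 n^{2} - 26 n + 36}{30 \left(n^{3} + 9 n^{2} + 26 n + 24\right)}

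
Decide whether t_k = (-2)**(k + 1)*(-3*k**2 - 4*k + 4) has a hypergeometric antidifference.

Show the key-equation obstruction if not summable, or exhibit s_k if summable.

Yes. s_k = (-2)**(k + 1)*(k**2 - 2).

r(k) = 2*(-4*k - 3*(k + 1)**2)/(3*k**2 + 4*k - 4) after simplifying.
Gosper form: A/B · C(k+1)/C(k) with A=-2, B=1, C=k**2 + 4*k/3 - 4/3.
Solve (-2)·f(k+1) − (1)·f(k) = k**2 + 4*k/3 - 4/3.
From deg A=0, deg B=0, deg C=2: d=2.
Solving with deg f ≤ 2: f(k) = -(k**2 - 2)/3.
Certificate R = B(k−1)f/C = -(k**2 - 2)/((k + 2)*(3*k - 2)) gives s_k = (-2)**(k + 1)*(k**2 - 2).
Check: Δs_k = (-2)**(k + 1)*(-3*k**2 - 4*k + 4). ✓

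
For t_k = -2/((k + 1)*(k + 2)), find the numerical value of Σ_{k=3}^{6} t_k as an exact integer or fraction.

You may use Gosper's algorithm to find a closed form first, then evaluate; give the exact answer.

Σ = -1/4

The ratio is (k + 1)/(k + 3).
Factor: A=k + 1; B=k + 3; C=1.
Solve (k + 1)·f(k+1) − (k + 2)·f(k) = 1.
From deg A=1, deg B=1, deg C=0: d=1.
Coefficient equations give f(k) = k.
R(k) = B(k−1)·f(k)/C(k) = k*(k + 2); s_k = R·t_k = -2*k/(k + 1).
Δs = -2/(k**2 + 3*k + 2), as required.
Σ_(k=3)^(6) t_k = s_(7) − s_(3) = -7/4 − (-3/2) = -1/4.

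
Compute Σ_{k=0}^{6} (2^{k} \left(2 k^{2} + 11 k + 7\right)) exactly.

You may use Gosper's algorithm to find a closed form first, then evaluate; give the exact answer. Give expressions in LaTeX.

Step 1: r(k) = 2*(2*k**2 + 15*k + 20)/(2*k**2 + 11*k + 7).
A = 2, B = 1, C = k**2 + 11*k/2 + 7/2.
Set up (2)·f(k+1) − (1)·f(k) − (k**2 + 11*k/2 + 7/2) = 0.
d = 2 from the (0,0,2) case.
Coefficient equations give f(k) = (2*k**2 + 3*k - 3)/2.
Get s_k = R·t_k = 2**k*(2*k**2 + 3*k - 3) with R(k) = B(k−1)f(k)/C(k) = (2*k**2 + 3*k - 3)/(2*k**2 + 11*k + 7).
Check: Δs_k = 2**k*(2*k**2 + 11*k + 7). ✓
Evaluate s at k=7 and k=0: 14848 and -3; difference 14851.

Σ = 14851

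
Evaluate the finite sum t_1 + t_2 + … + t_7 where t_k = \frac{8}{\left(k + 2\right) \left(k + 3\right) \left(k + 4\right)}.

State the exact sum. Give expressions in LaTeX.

Σ = 49/165

Compute t_(k+1)/t_k: get (k + 2)/(k + 5).
So A=k + 2 and B=k + 5, with C=1.
Solve (k + 2)·f(k+1) − (k + 4)·f(k) = 1.
Bound: deg f ≤ 2.
Coefficient equations give f(k) = k*(k + 5)/12.
So s_k = (B(k−1)f/C)·t_k = (k*(k + 4)*(k + 5)/12)·t_k = 2*k*(k + 5)/(3*(k + 2)*(k + 3)).
Δs = 8/(k**3 + 9*k**2 + 26*k + 24), as required.
Evaluate s at k=8 and k=1: 104/165 and 1/3; difference 49/165.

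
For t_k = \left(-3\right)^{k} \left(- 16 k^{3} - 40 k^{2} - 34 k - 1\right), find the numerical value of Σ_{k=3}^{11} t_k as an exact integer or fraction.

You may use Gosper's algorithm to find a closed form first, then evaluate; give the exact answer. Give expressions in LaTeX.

Σ = 3736033173

t_(k+1)/t_k = 3*(-16*k**3 - 88*k**2 - 162*k - 91)/(16*k**3 + 40*k**2 + 34*k + 1).
A = -3, B = 1, C = k**3 + 5*k**2/2 + 17*k/8 + 1/16.
Key eq: (-3)·f(k+1) = (1)·f(k) + (k**3 + 5*k**2/2 + 17*k/8 + 1/16).
From deg A=0, deg B=0, deg C=3: d=3.
Match coefficients ⇒ f(k) = -(4*k**3 + k**2 - 2*k - 2)/16.
R(k) = B(k−1)·f(k)/C(k) = -(4*k**3 + k**2 - 2*k - 2)/(16*k**3 + 40*k**2 + 34*k + 1); s_k = R·t_k = (-3)**k*(4*k**3 + k**2 - 2*k - 2).
s_(k+1) − s_k = (-3)**k*(-16*k**3 - 40*k**2 - 34*k - 1) = t_k.
Evaluate s at k=12 and k=3: 3736030230 and -2943; difference 3736033173.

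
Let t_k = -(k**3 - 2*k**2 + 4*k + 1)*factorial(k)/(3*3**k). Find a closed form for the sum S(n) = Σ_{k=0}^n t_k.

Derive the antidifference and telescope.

r(k) = (k**4 + 2*k**3 + 4*k**2 + 7*k + 4)/(3*(k**3 - 2*k**2 + 4*k + 1)) after simplifying.
Take A(k)=k/3 + 1/3, B(k)=1, C(k)=k**3 - 2*k**2 + 4*k + 1.
f must satisfy (k/3 + 1/3)·f(k+1) − (1)·f(k) = k**3 - 2*k**2 + 4*k + 1.
Degrees (1,0,3) ⇒ d ≤ 2.
A polynomial solution: f(k) = 3*(k**2 - 2*k - 1).
Certificate R = B(k−1)f/C = 3*(k**2 - 2*k - 1)/(k**3 - 2*k**2 + 4*k + 1) gives s_k = (-k**2 + 2*k + 1)*factorial(k)/3**k.
Check: Δs_k = -(k**3 - 2*k**2 + 4*k + 1)*factorial(k)/(3*3**k). ✓
Σ_(k=0)^n t_k = s_(n+1) − s_(0) = (-3**(-n - 1)*(n**2 - 2)*factorial(n + 1)) − (1), i.e. 3**(-n - 1)*(-3**(n + 1) - n**3*factorial(n) - n**2*factorial(n) + 2*n*factorial(n) + 2*factorial(n)).

S(n) = 3**(-n - 1)*(-3**(n + 1) - n**3*factorial(n) - n**2*factorial(n) + 2*n*factorial(n) + 2*factorial(n))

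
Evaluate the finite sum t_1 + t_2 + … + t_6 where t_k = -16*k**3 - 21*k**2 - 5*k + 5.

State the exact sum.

Step 1: r(k) = (16*k**3 + 69*k**2 + 95*k + 37)/(16*k**3 + 21*k**2 + 5*k - 5).
So A=1 and B=1, with C=k**3 + 21*k**2/16 + 5*k/16 - 5/16.
Set up (1)·f(k+1) − (1)·f(k) − (k**3 + 21*k**2/16 + 5*k/16 - 5/16) = 0.
Degrees (0,0,3) ⇒ d ≤ 4.
Solve for f: f(k) = k*(4*k**3 - k**2 - 4*k - 4)/16 (degree 4 ≤ 4).
So s_k = (B(k−1)f/C)·t_k = (k*(4*k**3 - k**2 - 4*k - 4)/(16*k**3 + 21*k**2 + 5*k - 5))·t_k = k*(-4*k**3 + k**2 + 4*k + 4).
Δs = -16*k**3 - 21*k**2 - 5*k + 5, as required.
Evaluate s at k=7 and k=1: -9037 and 5; difference -9042.

Σ = -9042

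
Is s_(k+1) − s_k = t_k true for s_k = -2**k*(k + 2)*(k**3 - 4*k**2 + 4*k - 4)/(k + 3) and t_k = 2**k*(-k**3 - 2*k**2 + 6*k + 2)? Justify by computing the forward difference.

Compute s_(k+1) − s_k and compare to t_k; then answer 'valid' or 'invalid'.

Invalid: residual 2**k*(k**4 + 4*k**3 + 4*k**2 - 24*k - 2)/(k**2 + 7*k + 12) ≠ 0.

s_(k+1) = 2**(k + 1)*(-k**4 - 2*k**3 + 4*k**2 + 6*k + 9)/(k + 4)
s_(k+1) − s_k = 2**k*(-k**5 - 8*k**4 - 16*k**3 + 24*k**2 + 62*k + 22)/(k**2 + 7*k + 12)
(s_(k+1) − s_k) − t_k = 2**k*(k**4 + 4*k**3 + 4*k**2 - 24*k - 2)/(k**2 + 7*k + 12)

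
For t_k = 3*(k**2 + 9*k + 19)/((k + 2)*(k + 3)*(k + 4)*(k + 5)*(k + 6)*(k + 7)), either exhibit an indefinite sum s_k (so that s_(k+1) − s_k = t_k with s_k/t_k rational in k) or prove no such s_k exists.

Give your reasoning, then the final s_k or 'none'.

s_k = k*(k**2 + 12*k + 44)/(48*(k**3 + 12*k**2 + 44*k + 48))

Compute t_(k+1)/t_k: get (k + 2)*(9*k + (k + 1)**2 + 28)/((k + 8)*(k**2 + 9*k + 19)).
Take A(k)=k + 2, B(k)=k + 8, C(k)=k**2 + 9*k + 19.
Key eq: (k + 2)·f(k+1) = (k + 7)·f(k) + (k**2 + 9*k + 19).
deg f ≤ 5 (via 1,1,2).
Match coefficients ⇒ f(k) = k*(k + 3)*(k + 5)*(k**2 + 12*k + 44)/144.
Get s_k = R·t_k = k*(k**2 + 12*k + 44)/(48*(k**3 + 12*k**2 + 44*k + 48)) with R(k) = B(k−1)f(k)/C(k) = k*(k + 3)*(k + 5)*(k + 7)*(k**2 + 12*k + 44)/(144*(k**2 + 9*k + 19)).
Δs = 3*(k**2 + 9*k + 19)/(k**6 + 27*k**5 + 295*k**4 + 1665*k**3 + 5104*k**2 + 8028*k + 5040), as required.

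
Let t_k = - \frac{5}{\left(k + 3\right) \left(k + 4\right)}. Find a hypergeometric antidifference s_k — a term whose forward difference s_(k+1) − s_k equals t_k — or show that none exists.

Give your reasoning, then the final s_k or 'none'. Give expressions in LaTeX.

r(k) = (k + 3)/(k + 5) after simplifying.
Gosper form: A/B · C(k+1)/C(k) with A=k + 3, B=k + 5, C=1.
Need (k + 3)·f(k+1) − (k + 4)·f(k) = 1.
From deg A=1, deg B=1, deg C=0: d=1.
A polynomial solution: f(k) = k/3.
Certificate R = B(k−1)f/C = k*(k + 4)/3 gives s_k = -5*k/(3*k + 9).
Check: Δs_k = -5/(k**2 + 7*k + 12). ✓

s_k = - \frac{5 k}{3 k + 9}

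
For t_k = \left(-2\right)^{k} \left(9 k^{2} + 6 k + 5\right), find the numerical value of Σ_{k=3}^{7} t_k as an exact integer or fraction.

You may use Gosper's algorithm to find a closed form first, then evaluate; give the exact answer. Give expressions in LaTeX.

r(k) = 2*(-9*k**2 - 24*k - 20)/(9*k**2 + 6*k + 5) after simplifying.
Gosper form: A/B · C(k+1)/C(k) with A=-2, B=1, C=k**2 + 2*k/3 + 5/9.
Solve (-2)·f(k+1) − (1)·f(k) = k**2 + 2*k/3 + 5/9.
deg f ≤ 2 (via 0,0,2).
Solve for f: f(k) = -(3*k**2 - 2*k + 1)/9 (degree 2 ≤ 2).
R(k) = B(k−1)·f(k)/C(k) = -(3*k**2 - 2*k + 1)/(9*k**2 + 6*k + 5); s_k = R·t_k = (-2)**k*(-3*k**2 + 2*k - 1).
Check: Δs_k = (-2)**k*(9*k**2 + 6*k + 5). ✓
Σ_(k=3)^(7) t_k = s_(8) − s_(3) = -45312 − (176) = -45488.

Σ = -45488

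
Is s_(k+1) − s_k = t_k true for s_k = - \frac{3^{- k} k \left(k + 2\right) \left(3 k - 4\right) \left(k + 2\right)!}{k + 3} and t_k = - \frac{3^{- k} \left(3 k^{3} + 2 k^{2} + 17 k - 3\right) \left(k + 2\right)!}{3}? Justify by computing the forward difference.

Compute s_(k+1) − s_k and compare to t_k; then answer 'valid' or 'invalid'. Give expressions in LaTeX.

Invalid: residual \frac{3^{- k} \left(3 k^{4} + 11 k^{3} + 14 k^{2} + 60 k - 9\right) \left(k + 2\right)!}{3 \left(k + 3\right) \left(k + 4\right)} ≠ 0.

s_(k+1) = -(k + 1)*(k + 3)*(3*k - 1)*factorial(k + 3)/(3*3**k*(k + 4))
s_(k+1) − s_k = -(3*k**5 + 20*k**4 + 56*k**3 + 126*k**2 + 123*k - 27)*factorial(k + 2)/(3*3**k*(k + 3)*(k + 4))
(s_(k+1) − s_k) − t_k = (3*k**4 + 11*k**3 + 14*k**2 + 60*k - 9)*factorial(k + 2)/(3*3**k*(k + 3)*(k + 4))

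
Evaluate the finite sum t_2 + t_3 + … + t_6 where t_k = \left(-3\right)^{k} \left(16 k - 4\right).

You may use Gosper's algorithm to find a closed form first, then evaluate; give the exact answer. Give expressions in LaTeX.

t_(k+1)/t_k = 3*(-4*k - 3)/(4*k - 1).
Factor: A=-3; B=1; C=k - 1/4.
Set up (-3)·f(k+1) − (1)·f(k) − (k - 1/4) = 0.
d = 1 from the (0,0,1) case.
Solving with deg f ≤ 1: f(k) = -(k - 1)/4.
Then R = B(k−1)f/C = -(k - 1)/(4*k - 1), so s_k = R(k)·t_k = 4*(-3)**k*(1 - k).
Check: Δs_k = (-3)**k*(16*k - 4). ✓
Σ_(k=2)^(6) t_k = s_(7) − s_(2) = 52488 − (-36) = 52524.

Σ = 52524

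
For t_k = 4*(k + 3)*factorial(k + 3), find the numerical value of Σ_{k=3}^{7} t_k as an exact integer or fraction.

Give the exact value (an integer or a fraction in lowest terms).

Step 1: r(k) = (k + 4)**2/(k + 3).
Factor: A=k + 4; B=1; C=k + 3.
Key eq: (k + 4)·f(k+1) = (1)·f(k) + (k + 3).
deg f ≤ 0 (via 1,0,1).
Coefficient equations give f(k) = 1.
Get s_k = R·t_k = 4*factorial(k + 3) with R(k) = B(k−1)f(k)/C(k) = 1/(k + 3).
Δs = 4*(k + 3)*factorial(k + 3), as required.
Telescoping: Σ = s_(8) − s_(3) = 159667200 − (2880) = 159664320.

Σ = 159664320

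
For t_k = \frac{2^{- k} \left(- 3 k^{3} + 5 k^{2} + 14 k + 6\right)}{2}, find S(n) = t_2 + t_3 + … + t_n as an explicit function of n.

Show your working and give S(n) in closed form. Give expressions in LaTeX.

S(n) = 2^{- n - 1} \left(- 25 \cdot 2^{n} + 3 n^{3} + 13 n^{2} + 20 n + 14\right)

Compute t_(k+1)/t_k: get (3*k**3 + 4*k**2 - 15*k - 22)/(2*(3*k**3 - 5*k**2 - 14*k - 6)).
So A=1/2 and B=1, with C=k**3 - 5*k**2/3 - 14*k/3 - 2.
f must satisfy (1/2)·f(k+1) − (1)·f(k) = k**3 - 5*k**2/3 - 14*k/3 - 2.
Degrees (0,0,3) ⇒ d ≤ 3.
A polynomial solution: f(k) = -2*(3*k + 4)*(k**2 + 1)/3.
Then R = B(k−1)f/C = -2*(3*k + 4)*(k**2 + 1)/((k + 1)*(3*k**2 - 8*k - 6)), so s_k = R(k)·t_k = (3*k**3 + 4*k**2 + 3*k + 4)/2**k.
Verify: (-3*k**3 + 5*k**2 + 14*k + 6)/(2*2**k) matches t_k.
s_(n+1) = 2**(-n - 1)*(3*n**3 + 13*n**2 + 20*n + 14) and s_(2) = 25/2, so S(n) = 2**(-n - 1)*(-25*2**n + 3*n**3 + 13*n**2 + 20*n + 14).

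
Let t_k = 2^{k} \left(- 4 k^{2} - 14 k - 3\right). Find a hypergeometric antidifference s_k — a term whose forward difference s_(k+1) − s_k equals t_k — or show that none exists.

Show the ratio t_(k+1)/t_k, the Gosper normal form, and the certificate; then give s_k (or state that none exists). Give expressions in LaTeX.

s_k = 2^{k} \left(- 4 k^{2} + 2 k + 1\right)

Step 1: r(k) = 2*(4*k**2 + 22*k + 21)/(4*k**2 + 14*k + 3).
Factor: A=2; B=1; C=k**2 + 7*k/2 + 3/4.
Solve (2)·f(k+1) − (1)·f(k) = k**2 + 7*k/2 + 3/4.
Bound: deg f ≤ 2.
A polynomial solution: f(k) = (4*k**2 - 2*k - 1)/4.
Get s_k = R·t_k = 2**k*(-4*k**2 + 2*k + 1) with R(k) = B(k−1)f(k)/C(k) = (4*k**2 - 2*k - 1)/(4*k**2 + 14*k + 3).
Check: Δs_k = 2**k*(-4*k**2 - 14*k - 3). ✓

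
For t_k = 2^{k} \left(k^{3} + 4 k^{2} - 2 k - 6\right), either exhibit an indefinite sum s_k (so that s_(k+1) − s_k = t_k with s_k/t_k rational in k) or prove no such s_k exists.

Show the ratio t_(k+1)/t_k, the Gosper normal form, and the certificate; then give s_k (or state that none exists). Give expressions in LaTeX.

Compute t_(k+1)/t_k: get 2*(k**3 + 7*k**2 + 9*k - 3)/(k**3 + 4*k**2 - 2*k - 6).
Normal form (A,B,C) = (2, 1, k**3 + 4*k**2 - 2*k - 6).
f must satisfy (2)·f(k+1) − (1)·f(k) = k**3 + 4*k**2 - 2*k - 6.
From deg A=0, deg B=0, deg C=3: d=3.
Solving with deg f ≤ 3: f(k) = k**3 - 2*k**2 - 4.
R(k) = B(k−1)·f(k)/C(k) = (k**3 - 2*k**2 - 4)/(k**3 + 4*k**2 - 2*k - 6); s_k = R·t_k = 2**k*(k**3 - 2*k**2 - 4).
Check: Δs_k = 2**k*(k**3 + 4*k**2 - 2*k - 6). ✓

s_k = 2^{k} \left(k^{3} - 2 k^{2} - 4\right)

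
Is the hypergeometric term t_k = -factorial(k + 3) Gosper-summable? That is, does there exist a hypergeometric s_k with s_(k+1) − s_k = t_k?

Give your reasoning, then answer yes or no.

No — t_k has no hypergeometric antidifference.

Compute t_(k+1)/t_k: get k + 4.
Factor: A=k + 4; B=1; C=1.
Solve (k + 4)·f(k+1) − (1)·f(k) = 1.
Degrees (1,0,0) ⇒ d ≤ -1.
Bound -1 < 0, so the key equation has no polynomial solution.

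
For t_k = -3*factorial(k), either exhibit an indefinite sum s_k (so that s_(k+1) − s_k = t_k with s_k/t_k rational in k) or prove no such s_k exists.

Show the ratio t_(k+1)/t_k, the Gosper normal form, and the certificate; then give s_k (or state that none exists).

r(k) = k + 1 after simplifying.
Gosper form: A/B · C(k+1)/C(k) with A=k + 1, B=1, C=1.
Key eq: (k + 1)·f(k+1) = (1)·f(k) + (1).
From deg A=1, deg B=0, deg C=0: d=-1.
Bound -1 < 0, so the key equation has no polynomial solution.

none — t_k is not Gosper-summable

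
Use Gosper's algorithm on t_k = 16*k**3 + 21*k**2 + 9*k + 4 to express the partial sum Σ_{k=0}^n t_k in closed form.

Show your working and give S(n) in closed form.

S(n) = 4*n**4 + 15*n**3 + 19*n**2 + 12*n + 4

The ratio is (16*k**3 + 69*k**2 + 99*k + 50)/(16*k**3 + 21*k**2 + 9*k + 4).
Factor: A=1; B=1; C=k**3 + 21*k**2/16 + 9*k/16 + 1/4.
Key eq: (1)·f(k+1) = (1)·f(k) + (k**3 + 21*k**2/16 + 9*k/16 + 1/4).
d = 4 from the (0,0,3) case.
Solve for f: f(k) = k*(k + 1)*(4*k**2 - 5*k + 3)/16 (degree 4 ≤ 4).
Then R = B(k−1)f/C = k*(4*k**2 - 5*k + 3)/(16*k**2 + 5*k + 4), so s_k = R(k)·t_k = k*(4*k**3 - k**2 - 2*k + 3).
Δs = 16*k**3 + 21*k**2 + 9*k + 4, as required.
s_(n+1) = 4*n**4 + 15*n**3 + 19*n**2 + 12*n + 4 and s_(0) = 0, so S(n) = 4*n**4 + 15*n**3 + 19*n**2 + 12*n + 4.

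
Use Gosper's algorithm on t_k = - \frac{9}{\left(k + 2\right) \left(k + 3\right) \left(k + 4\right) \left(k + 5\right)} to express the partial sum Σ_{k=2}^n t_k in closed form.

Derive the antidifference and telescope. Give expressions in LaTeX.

S(n) = \frac{- n^{3} - 12 n^{2} - 47 n + 60}{40 \left(n^{3} + 12 n^{2} + 47 n + 60\right)}

Compute t_(k+1)/t_k: get (k + 2)/(k + 6).
Gosper form: A/B · C(k+1)/C(k) with A=k + 2, B=k + 6, C=1.
Set up (k + 2)·f(k+1) − (k + 5)·f(k) − (1) = 0.
Bound: deg f ≤ 3.
Match coefficients ⇒ f(k) = k*(k**2 + 9*k + 26)/72.
So s_k = (B(k−1)f/C)·t_k = (k*(k + 5)*(k**2 + 9*k + 26)/72)·t_k = k*(-k**2 - 9*k - 26)/(8*(k + 2)*(k + 3)*(k + 4)).
Check: Δs_k = -9/(k**4 + 14*k**3 + 71*k**2 + 154*k + 120). ✓
Telescope: S(n) = s_(n+1) − s_(2) = (-n**3 - 12*n**2 - 47*n - 36)/(8*(n**3 + 12*n**2 + 47*n + 60)) − (-1/10) = (-n**3 - 12*n**2 - 47*n + 60)/(40*(n**3 + 12*n**2 + 47*n + 60)).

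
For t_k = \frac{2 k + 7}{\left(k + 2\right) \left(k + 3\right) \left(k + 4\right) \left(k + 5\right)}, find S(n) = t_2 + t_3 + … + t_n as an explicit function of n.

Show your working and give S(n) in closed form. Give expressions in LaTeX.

S(n) = \frac{n^{2} + 8 n - 9}{24 \left(n^{2} + 8 n + 15\right)}

Ratio r(k) = (k + 2)*(2*k + 9)/((k + 6)*(2*k + 7)).
Take A(k)=k + 2, B(k)=k + 6, C(k)=k + 7/2.
f must satisfy (k + 2)·f(k+1) − (k + 5)·f(k) = k + 7/2.
d = 3 from the (1,1,1) case.
Match coefficients ⇒ f(k) = k*(k + 3)*(k + 6)/16.
Get s_k = R·t_k = k*(k + 6)/(8*(k**2 + 6*k + 8)) with R(k) = B(k−1)f(k)/C(k) = k*(k + 3)*(k + 5)*(k + 6)/(8*(2*k + 7)).
Check: Δs_k = (2*k + 7)/(k**4 + 14*k**3 + 71*k**2 + 154*k + 120). ✓
Telescope: S(n) = s_(n+1) − s_(2) = (n**2 + 8*n + 7)/(8*(n**2 + 8*n + 15)) − (1/12) = (n**2 + 8*n - 9)/(24*(n**2 + 8*n + 15)).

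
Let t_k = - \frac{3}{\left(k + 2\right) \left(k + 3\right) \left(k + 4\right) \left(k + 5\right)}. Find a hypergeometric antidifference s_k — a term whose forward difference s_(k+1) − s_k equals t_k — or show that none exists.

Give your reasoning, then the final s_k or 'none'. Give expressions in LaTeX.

s_k = \frac{k \left(- k^{2} - 9 k - 26\right)}{24 \left(k + 2\right) \left(k + 3\right) \left(k + 4\right)}

r(k) = (k + 2)/(k + 6) after simplifying.
So A=k + 2 and B=k + 6, with C=1.
Need (k + 2)·f(k+1) − (k + 5)·f(k) = 1.
deg f ≤ 3 (via 1,1,0).
A polynomial solution: f(k) = k*(k**2 + 9*k + 26)/72.
Then R = B(k−1)f/C = k*(k + 5)*(k**2 + 9*k + 26)/72, so s_k = R(k)·t_k = k*(-k**2 - 9*k - 26)/(24*(k + 2)*(k + 3)*(k + 4)).
s_(k+1) − s_k = -3/(k**4 + 14*k**3 + 71*k**2 + 154*k + 120) = t_k.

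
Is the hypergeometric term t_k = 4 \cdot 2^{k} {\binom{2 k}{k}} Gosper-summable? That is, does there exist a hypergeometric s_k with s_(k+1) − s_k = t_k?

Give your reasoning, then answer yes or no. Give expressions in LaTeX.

No; the degree bound rules out any f.

Step 1: r(k) = 4*(2*k + 1)/(k + 1).
Take A(k)=8*k + 4, B(k)=k + 1, C(k)=1.
Solve (8*k + 4)·f(k+1) − (k)·f(k) = 1.
d = -1 from the (1,1,0) case.
Negative degree bound (-1): no f exists, t_k not Gosper-summable.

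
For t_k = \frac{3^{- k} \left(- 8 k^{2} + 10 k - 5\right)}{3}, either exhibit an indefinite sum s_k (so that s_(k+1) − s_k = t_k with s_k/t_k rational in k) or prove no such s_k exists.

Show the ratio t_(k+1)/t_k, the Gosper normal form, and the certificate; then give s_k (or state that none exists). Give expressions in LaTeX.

Ratio r(k) = (8*k**2 + 6*k + 3)/(3*(8*k**2 - 10*k + 5)).
A = 1/3, B = 1, C = k**2 - 5*k/4 + 5/8.
Need (1/3)·f(k+1) − (1)·f(k) = k**2 - 5*k/4 + 5/8.
deg f ≤ 2 (via 0,0,2).
A polynomial solution: f(k) = -3*(4*k**2 - k + 4)/8.
So s_k = (B(k−1)f/C)·t_k = (-3*(4*k**2 - k + 4)/(8*k**2 - 10*k + 5))·t_k = (4*k**2 - k + 4)/3**k.
Verify: (-8*k**2 + 10*k - 5)/(3*3**k) matches t_k.

s_k = 3^{- k} \left(4 k^{2} - k + 4\right)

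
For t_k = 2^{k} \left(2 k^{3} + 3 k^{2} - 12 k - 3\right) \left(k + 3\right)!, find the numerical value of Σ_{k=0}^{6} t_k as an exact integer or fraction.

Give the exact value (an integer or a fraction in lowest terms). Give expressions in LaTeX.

Σ = 11147673582

Step 1: r(k) = 2*(2*k**4 + 17*k**3 + 36*k**2 - 10*k - 40)/(2*k**3 + 3*k**2 - 12*k - 3).
Normal form (A,B,C) = (2*k + 8, 1, k**3 + 3*k**2/2 - 6*k - 3/2).
Solve (2*k + 8)·f(k+1) − (1)·f(k) = k**3 + 3*k**2/2 - 6*k - 3/2.
d = 2 from the (1,0,3) case.
A polynomial solution: f(k) = (k - 3)*(k - 1)/2.
R(k) = B(k−1)·f(k)/C(k) = (k - 3)*(k - 1)/(2*k**3 + 3*k**2 - 12*k - 3); s_k = R·t_k = 2**k*(k - 3)*(k - 1)*factorial(k + 3).
s_(k+1) − s_k = 2**k*(2*k**3 + 3*k**2 - 12*k - 3)*factorial(k + 3) = t_k.
Sum = s_(7) − s_(0); s_(7) = 11147673600, s_(0) = 18 ⇒ 11147673582.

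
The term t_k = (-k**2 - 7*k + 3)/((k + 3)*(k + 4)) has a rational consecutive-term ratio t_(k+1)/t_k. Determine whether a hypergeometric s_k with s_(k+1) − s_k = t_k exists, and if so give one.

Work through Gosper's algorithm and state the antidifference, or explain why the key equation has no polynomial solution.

Ratio r(k) = (k + 3)*(7*k + (k + 1)**2 + 4)/((k + 5)*(k**2 + 7*k - 3)).
A = k + 3, B = k + 5, C = k**2 + 7*k - 3.
f must satisfy (k + 3)·f(k+1) − (k + 4)·f(k) = k**2 + 7*k - 3.
Bound: deg f ≤ 2.
Match coefficients ⇒ f(k) = k*(k - 2).
Certificate R = B(k−1)f/C = k*(k - 2)*(k + 4)/(k**2 + 7*k - 3) gives s_k = k*(2 - k)/(k + 3).
Δs = (-k**2 - 7*k + 3)/(k**2 + 7*k + 12), as required.

s_k = k*(2 - k)/(k + 3)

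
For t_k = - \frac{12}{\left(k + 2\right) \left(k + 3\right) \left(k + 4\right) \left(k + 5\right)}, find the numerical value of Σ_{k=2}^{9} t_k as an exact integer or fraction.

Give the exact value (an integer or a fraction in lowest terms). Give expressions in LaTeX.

Σ = -43/1365

Compute t_(k+1)/t_k: get (k + 2)/(k + 6).
Factor: A=k + 2; B=k + 6; C=1.
f must satisfy (k + 2)·f(k+1) − (k + 5)·f(k) = 1.
Bound: deg f ≤ 3.
Match coefficients ⇒ f(k) = k*(k**2 + 9*k + 26)/72.
R(k) = B(k−1)·f(k)/C(k) = k*(k + 5)*(k**2 + 9*k + 26)/72; s_k = R·t_k = k*(-k**2 - 9*k - 26)/(6*(k + 2)*(k + 3)*(k + 4)).
Δs = -12/(k**4 + 14*k**3 + 71*k**2 + 154*k + 120), as required.
Telescoping: Σ = s_(10) − s_(2) = -15/91 − (-2/15) = -43/1365.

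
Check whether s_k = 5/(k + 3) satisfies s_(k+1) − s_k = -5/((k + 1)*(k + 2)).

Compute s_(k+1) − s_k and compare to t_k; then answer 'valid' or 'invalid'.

Invalid: residual 10*(2*k + 5)/(k**4 + 10*k**3 + 35*k**2 + 50*k + 24) ≠ 0.

s_(k+1) = 5/(k + 4)
s_(k+1) − s_k = -5/((k + 3)*(k + 4))
(s_(k+1) − s_k) − t_k = 10*(2*k + 5)/(k**4 + 10*k**3 + 35*k**2 + 50*k + 24)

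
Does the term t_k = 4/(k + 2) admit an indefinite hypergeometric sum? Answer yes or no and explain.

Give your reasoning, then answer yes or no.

The ratio is (k + 2)/(k + 3).
So A=k + 2 and B=k + 3, with C=1.
Need (k + 2)·f(k+1) − (k + 2)·f(k) = 1.
Degrees (1,1,0) ⇒ d ≤ 0.
Generic f = c0 gives residual -1; -1 = 0 cannot hold, so t_k is not Gosper-summable.

No — the linear system for f has no solution.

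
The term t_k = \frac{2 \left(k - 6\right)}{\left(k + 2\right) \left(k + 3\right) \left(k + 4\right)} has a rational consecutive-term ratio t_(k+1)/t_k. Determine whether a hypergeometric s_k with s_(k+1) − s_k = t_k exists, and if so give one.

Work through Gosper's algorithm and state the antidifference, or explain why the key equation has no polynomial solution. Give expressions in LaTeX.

s_k = \frac{2 k \left(- k - 8\right)}{3 \left(k + 2\right) \left(k + 3\right)}

r(k) = (k - 5)*(k + 2)/((k - 6)*(k + 5)) after simplifying.
So A=k + 2 and B=k + 5, with C=k - 6.
Need (k + 2)·f(k+1) − (k + 4)·f(k) = k - 6.
Bound: deg f ≤ 2.
Solving with deg f ≤ 2: f(k) = -k*(k + 8)/3.
So s_k = (B(k−1)f/C)·t_k = (-k*(k + 4)*(k + 8)/(3*(k - 6)))·t_k = 2*k*(-k - 8)/(3*(k + 2)*(k + 3)).
Δs = 2*(k - 6)/(k**3 + 9*k**2 + 26*k + 24), as required.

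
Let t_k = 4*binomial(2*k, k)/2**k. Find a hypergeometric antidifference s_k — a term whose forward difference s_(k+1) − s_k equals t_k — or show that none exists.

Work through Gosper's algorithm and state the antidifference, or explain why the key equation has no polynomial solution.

Compute t_(k+1)/t_k: get (2*k + 1)/(k + 1).
A = 2*k + 1, B = k + 1, C = 1.
Solve (2*k + 1)·f(k+1) − (k)·f(k) = 1.
Bound: deg f ≤ -1.
Negative degree bound (-1): no f exists, t_k not Gosper-summable.

no hypergeometric antidifference exists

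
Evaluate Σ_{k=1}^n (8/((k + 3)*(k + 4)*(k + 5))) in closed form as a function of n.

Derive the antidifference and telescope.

S(n) = n*(n + 9)/(5*(n**2 + 9*n + 20))

The ratio is (k + 3)/(k + 6).
So A=k + 3 and B=k + 6, with C=1.
f must satisfy (k + 3)·f(k+1) − (k + 5)·f(k) = 1.
deg f ≤ 2 (via 1,1,0).
Match coefficients ⇒ f(k) = k*(k + 7)/24.
Certificate R = B(k−1)f/C = k*(k + 5)*(k + 7)/24 gives s_k = k*(k + 7)/(3*(k + 3)*(k + 4)).
Δs = 8/(k**3 + 12*k**2 + 47*k + 60), as required.
Σ_(k=1)^n t_k = s_(n+1) − s_(1) = ((n**2 + 9*n + 8)/(3*(n**2 + 9*n + 20))) − (2/15), i.e. n*(n + 9)/(5*(n**2 + 9*n + 20)).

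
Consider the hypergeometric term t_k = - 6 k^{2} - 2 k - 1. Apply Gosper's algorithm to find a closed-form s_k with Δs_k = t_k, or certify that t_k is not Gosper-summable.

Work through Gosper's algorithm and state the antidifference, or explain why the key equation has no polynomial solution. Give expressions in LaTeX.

Ratio r(k) = (6*k**2 + 14*k + 9)/(6*k**2 + 2*k + 1).
Take A(k)=1, B(k)=1, C(k)=k**2 + k/3 + 1/6.
Set up (1)·f(k+1) − (1)·f(k) − (k**2 + k/3 + 1/6) = 0.
d = 3 from the (0,0,2) case.
Solve for f: f(k) = k*(2*k**2 - 2*k + 1)/6 (degree 3 ≤ 3).
Get s_k = R·t_k = k*(-2*k**2 + 2*k - 1) with R(k) = B(k−1)f(k)/C(k) = k*(2*k**2 - 2*k + 1)/(6*k**2 + 2*k + 1).
Check: Δs_k = -6*k**2 - 2*k - 1. ✓

s_k = k \left(- 2 k^{2} + 2 k - 1\right)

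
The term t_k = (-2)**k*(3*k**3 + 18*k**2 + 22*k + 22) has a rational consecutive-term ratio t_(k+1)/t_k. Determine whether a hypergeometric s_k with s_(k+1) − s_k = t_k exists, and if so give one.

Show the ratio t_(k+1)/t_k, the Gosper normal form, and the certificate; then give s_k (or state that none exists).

Step 1: r(k) = 2*(-3*k**3 - 27*k**2 - 67*k - 65)/(3*k**3 + 18*k**2 + 22*k + 22).
Factor: A=-2; B=1; C=k**3 + 6*k**2 + 22*k/3 + 22/3.
f must satisfy (-2)·f(k+1) − (1)·f(k) = k**3 + 6*k**2 + 22*k/3 + 22/3.
Degrees (0,0,3) ⇒ d ≤ 3.
Coefficient equations give f(k) = -(k**3 + 4*k**2 + 4)/3.
Get s_k = R·t_k = (-2)**k*(-k**3 - 4*k**2 - 4) with R(k) = B(k−1)f(k)/C(k) = -(k**3 + 4*k**2 + 4)/(3*k**3 + 18*k**2 + 22*k + 22).
Check: Δs_k = (-2)**k*(3*k**3 + 18*k**2 + 22*k + 22). ✓

s_k = (-2)**k*(-k**3 - 4*k**2 - 4)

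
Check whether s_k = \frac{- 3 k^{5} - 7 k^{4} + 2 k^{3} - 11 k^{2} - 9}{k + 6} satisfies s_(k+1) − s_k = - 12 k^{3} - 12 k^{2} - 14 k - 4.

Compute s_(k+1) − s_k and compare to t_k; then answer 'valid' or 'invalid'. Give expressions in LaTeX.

s_(k+1) = (-3*k**5 - 22*k**4 - 56*k**3 - 77*k**2 - 59*k - 28)/(k + 7)
s_(k+1) − s_k = (-12*k**5 - 141*k**4 - 416*k**3 - 444*k**2 - 373*k - 105)/(k**2 + 13*k + 42)
(s_(k+1) − s_k) − t_k = 3*(9*k**4 + 86*k**3 + 82*k**2 + 89*k + 21)/(k**2 + 13*k + 42)

Invalid: residual \frac{3 \left(9 k^{4} + 86 k^{3} + 82 k^{2} + 89 k + 21\right)}{k^{2} + 13 k + 42} ≠ 0.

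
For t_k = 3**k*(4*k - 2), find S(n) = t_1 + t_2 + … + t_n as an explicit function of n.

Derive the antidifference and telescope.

t_(k+1)/t_k = 3*(2*k + 1)/(2*k - 1).
So A=3 and B=1, with C=k - 1/2.
Key eq: (3)·f(k+1) = (1)·f(k) + (k - 1/2).
From deg A=0, deg B=0, deg C=1: d=1.
Coefficient equations give f(k) = (k - 2)/2.
Get s_k = R·t_k = 2*3**k*(k - 2) with R(k) = B(k−1)f(k)/C(k) = (k - 2)/(2*k - 1).
s_(k+1) − s_k = 3**k*(4*k - 2) = t_k.
Σ_(k=1)^n t_k = s_(n+1) − s_(1) = (6*3**n*(n - 1)) − (-6), i.e. 6*3**n*n - 6*3**n + 6.

S(n) = 6*3**n*n - 6*3**n + 6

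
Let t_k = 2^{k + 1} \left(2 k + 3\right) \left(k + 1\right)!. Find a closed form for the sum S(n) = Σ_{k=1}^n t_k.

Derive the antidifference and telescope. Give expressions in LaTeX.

t_(k+1)/t_k = 2*(k + 2)*(2*k + 5)/(2*k + 3).
Gosper form: A/B · C(k+1)/C(k) with A=2*k + 4, B=1, C=k + 3/2.
Key eq: (2*k + 4)·f(k+1) = (1)·f(k) + (k + 3/2).
Bound: deg f ≤ 0.
Solve for f: f(k) = 1/2 (degree 0 ≤ 0).
R(k) = B(k−1)·f(k)/C(k) = 1/(2*k + 3); s_k = R·t_k = 2**(k + 1)*factorial(k + 1).
Check: Δs_k = 2**(k + 1)*(2*k + 3)*factorial(k + 1). ✓
Evaluate: s_(n+1) = 2**(n + 2)*factorial(n + 2); subtract s_(1) = 8 ⇒ S(n) = 4*2**n*factorial(n + 2) - 8.

S(n) = 4 \cdot 2^{n} \left(n + 2\right)! - 8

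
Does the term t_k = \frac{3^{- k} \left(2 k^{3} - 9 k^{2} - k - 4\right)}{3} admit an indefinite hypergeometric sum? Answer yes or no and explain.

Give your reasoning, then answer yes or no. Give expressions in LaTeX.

Step 1: r(k) = (2*k**3 - 3*k**2 - 13*k - 12)/(3*(2*k**3 - 9*k**2 - k - 4)).
Factor: A=1/3; B=1; C=k**3 - 9*k**2/2 - k/2 - 2.
Solve (1/3)·f(k+1) − (1)·f(k) = k**3 - 9*k**2/2 - k/2 - 2.
Bound: deg f ≤ 3.
Solving with deg f ≤ 3: f(k) = -3*(k**3 - 3*k**2 - 2*k - 4)/2.
Certificate R = B(k−1)f/C = -3*(k**3 - 3*k**2 - 2*k - 4)/(2*k**3 - 9*k**2 - k - 4) gives s_k = (-k**3 + 3*k**2 + 2*k + 4)/3**k.
s_(k+1) − s_k = (2*k**3 - 9*k**2 - k - 4)/(3*3**k) = t_k.

Yes. s_k = 3^{- k} \left(- k^{3} + 3 k^{2} + 2 k + 4\right).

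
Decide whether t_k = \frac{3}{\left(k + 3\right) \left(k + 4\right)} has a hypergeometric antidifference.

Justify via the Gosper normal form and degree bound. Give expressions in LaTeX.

Yes. s_k = \frac{k}{k + 3}.

The ratio is (k + 3)/(k + 5).
Take A(k)=k + 3, B(k)=k + 5, C(k)=1.
Key eq: (k + 3)·f(k+1) = (k + 4)·f(k) + (1).
From deg A=1, deg B=1, deg C=0: d=1.
Coefficient equations give f(k) = k/3.
So s_k = (B(k−1)f/C)·t_k = (k*(k + 4)/3)·t_k = k/(k + 3).
Δs = 3/(k**2 + 7*k + 12), as required.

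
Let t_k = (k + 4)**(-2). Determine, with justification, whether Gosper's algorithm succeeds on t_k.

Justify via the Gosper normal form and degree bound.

Ratio r(k) = (k + 4)**2/(k + 5)**2.
Normal form (A,B,C) = (k**2 + 8*k + 16, k**2 + 10*k + 25, 1).
Set up (k**2 + 8*k + 16)·f(k+1) − (k**2 + 8*k + 16)·f(k) − (1) = 0.
From deg A=2, deg B=2, deg C=0: d=0.
Generic f = c0 gives residual -1; -1 = 0 cannot hold, so t_k is not Gosper-summable.

No — key equation has no polynomial f.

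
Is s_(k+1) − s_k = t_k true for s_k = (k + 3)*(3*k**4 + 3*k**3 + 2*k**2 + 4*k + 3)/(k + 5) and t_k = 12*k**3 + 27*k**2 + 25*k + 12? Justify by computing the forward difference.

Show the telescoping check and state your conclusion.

s_(k+1) = (3*k**5 + 27*k**4 + 89*k**3 + 145*k**2 + 131*k + 60)/(k + 6)
s_(k+1) − s_k = (12*k**5 + 141*k**4 + 514*k**3 + 781*k**2 + 616*k + 246)/(k**2 + 11*k + 30)
(s_(k+1) − s_k) − t_k = 2*(-9*k**4 - 84*k**3 - 158*k**2 - 133*k - 57)/(k**2 + 11*k + 30)

Invalid: residual 2*(-9*k**4 - 84*k**3 - 158*k**2 - 133*k - 57)/(k**2 + 11*k + 30) ≠ 0.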